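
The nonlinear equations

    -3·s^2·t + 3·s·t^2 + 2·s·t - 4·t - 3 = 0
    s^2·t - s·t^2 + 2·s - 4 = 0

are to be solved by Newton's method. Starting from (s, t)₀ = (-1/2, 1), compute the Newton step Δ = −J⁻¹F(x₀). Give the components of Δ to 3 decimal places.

At (-1/2, 1): F = (-10.250, -4.250).
Jacobian J = [[-6·s·t + 3·t^2 + 2·t, -3·s^2 + 6·s·t + 2·s - 4], [2·s·t - t^2 + 2, s^2 - 2·s·t]].
At the point, J = [[8.000, -8.750], [0.000, 1.250]] (det J = 10.000).
Solving J·Δ = −F gives Δ = (5.000, 3.400).

(5.000, 3.400)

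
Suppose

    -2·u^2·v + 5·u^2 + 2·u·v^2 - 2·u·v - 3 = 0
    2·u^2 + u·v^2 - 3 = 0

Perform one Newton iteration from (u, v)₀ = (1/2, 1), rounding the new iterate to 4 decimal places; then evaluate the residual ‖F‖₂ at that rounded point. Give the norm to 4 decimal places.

3.5569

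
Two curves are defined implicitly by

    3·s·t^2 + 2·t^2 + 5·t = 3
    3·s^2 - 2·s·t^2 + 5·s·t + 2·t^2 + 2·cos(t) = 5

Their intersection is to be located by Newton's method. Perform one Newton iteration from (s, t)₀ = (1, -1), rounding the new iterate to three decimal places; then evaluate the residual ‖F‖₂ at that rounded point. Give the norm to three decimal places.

At (1, -1): F = (-3.000, -5.91940).
Jacobian J = [[3·t^2, 6·s·t + 4·t + 5], [6·s - 2·t^2 + 5·t, -4·s·t + 5·s + 4·t - 2·sin(t)]].
At the point, J = [[3.000, -5.000], [-1.000, 6.68294]] (det J = 15.04883).
Solving J·Δ = −F gives Δ = (3.299, 1.379).
Then the next iterate is (s, t)₁ = (4.299, 0.379).
Re-evaluating at (4.299, 0.379): F = (1.03482, 59.50113), so ‖F‖₂ = 59.510.

59.510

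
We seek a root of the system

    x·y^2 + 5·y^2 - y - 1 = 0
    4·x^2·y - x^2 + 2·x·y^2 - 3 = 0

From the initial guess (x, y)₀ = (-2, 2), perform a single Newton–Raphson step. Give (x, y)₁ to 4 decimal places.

(-1.5500, 1.0182)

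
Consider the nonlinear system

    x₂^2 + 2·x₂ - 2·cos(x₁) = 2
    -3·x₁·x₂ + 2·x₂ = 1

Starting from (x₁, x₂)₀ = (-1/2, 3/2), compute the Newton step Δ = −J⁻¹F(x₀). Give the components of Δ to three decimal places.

(0.837, -0.139)

At (-1/2, 3/2): F = (1.49483, 4.250).
Jacobian J = [[2·sin(x₁), 2·x₂ + 2], [-3·x₂, -3·x₁ + 2]].
At the point, J = [[-0.95885, 5.000], [-4.500, 3.500]] (det J = 19.14402).
Solving J·Δ = −F gives Δ = (0.837, -0.139).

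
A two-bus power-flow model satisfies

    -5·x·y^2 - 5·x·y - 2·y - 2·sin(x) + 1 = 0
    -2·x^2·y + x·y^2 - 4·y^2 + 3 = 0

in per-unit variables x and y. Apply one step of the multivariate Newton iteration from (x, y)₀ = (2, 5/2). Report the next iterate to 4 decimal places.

(0.1337, 2.2867)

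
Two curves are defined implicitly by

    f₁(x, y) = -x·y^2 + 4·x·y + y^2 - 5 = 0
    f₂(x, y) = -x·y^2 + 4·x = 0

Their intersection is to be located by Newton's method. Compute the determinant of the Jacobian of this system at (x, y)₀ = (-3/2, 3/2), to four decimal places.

J = [[-y^2 + 4·y, -2·x·y + 4·x + 2·y], [-y^2 + 4, -2·x·y]].
At the point, J = [[3.7500, 1.5000], [1.7500, 4.5000]].
det J = 14.2500.

14.2500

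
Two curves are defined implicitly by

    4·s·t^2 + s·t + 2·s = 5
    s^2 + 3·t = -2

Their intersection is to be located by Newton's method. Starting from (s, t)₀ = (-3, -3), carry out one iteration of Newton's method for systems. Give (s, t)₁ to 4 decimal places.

At (-3, -3): F = (-110.0000, 2.0000).
Jacobian J = [[4·t^2 + t + 2, 8·s·t + s], [2·s, 3]].
At the point, J = [[35.0000, 69.0000], [-6.0000, 3.0000]] (det J = 519.0000).
Solving J·Δ = −F gives Δ = (0.9017, 1.1368).
Then the next iterate is (s, t)₁ = (-2.0983, -1.8632).

(-2.0983, -1.8632)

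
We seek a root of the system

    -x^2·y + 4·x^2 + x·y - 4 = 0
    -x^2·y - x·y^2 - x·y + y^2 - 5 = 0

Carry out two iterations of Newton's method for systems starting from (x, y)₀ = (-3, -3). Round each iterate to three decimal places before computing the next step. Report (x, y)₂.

(-0.977, -2.041)

At (-3, -3): F = (68.000, 49.000).
Jacobian J = [[-2·x·y + 8·x + y, -x^2 + x], [-2·x·y - y^2 - y, -x^2 - 2·x·y - x + 2·y]].
At the point, J = [[-45.000, -12.000], [-24.000, -30.000]] (det J = 1062.000).
Solving J·Δ = −F gives Δ = (1.367, 0.540).
Then the next iterate is (x, y)₁ = (-1.633, -2.460).
Round to (-1.633, -2.460) and repeat: F = (17.24399, 13.47674), J = [[-23.55836, -4.29969], [-11.62596, -13.98805]].
Δ = (0.656, 0.419), so (x, y)₂ = (-0.977, -2.041).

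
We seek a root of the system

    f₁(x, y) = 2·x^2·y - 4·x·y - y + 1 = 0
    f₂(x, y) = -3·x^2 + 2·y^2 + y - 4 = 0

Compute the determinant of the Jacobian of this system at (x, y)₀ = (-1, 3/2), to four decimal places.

J = [[4·x·y - 4·y, 2·x^2 - 4·x - 1], [-6·x, 4·y + 1]].
At the point, J = [[-12.0000, 5.0000], [6.0000, 7.0000]].
det J = -114.0000.

-114.0000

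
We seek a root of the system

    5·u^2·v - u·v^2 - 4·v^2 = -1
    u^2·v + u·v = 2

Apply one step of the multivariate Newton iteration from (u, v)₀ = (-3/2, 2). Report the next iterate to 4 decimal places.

(-0.9756, 5.4634)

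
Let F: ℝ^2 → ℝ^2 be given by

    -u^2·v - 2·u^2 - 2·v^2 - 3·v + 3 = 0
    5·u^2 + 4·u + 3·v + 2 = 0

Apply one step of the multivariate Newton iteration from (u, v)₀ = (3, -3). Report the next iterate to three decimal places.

At (3, -3): F = (3.000, 50.000).
Jacobian J = [[-2·u·v - 4·u, -u^2 - 4·v - 3], [10·u + 4, 3]].
At the point, J = [[6.000, 0.000], [34.000, 3.000]] (det J = 18.000).
Solving J·Δ = −F gives Δ = (-0.500, -11.000).
Then the next iterate is (u, v)₁ = (2.500, -14.000).

(2.500, -14.000)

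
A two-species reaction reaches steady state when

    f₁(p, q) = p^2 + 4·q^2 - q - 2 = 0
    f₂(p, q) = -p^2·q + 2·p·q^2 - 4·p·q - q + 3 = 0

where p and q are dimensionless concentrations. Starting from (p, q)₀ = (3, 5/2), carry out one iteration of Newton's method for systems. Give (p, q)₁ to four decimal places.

(1.2084, 1.5131)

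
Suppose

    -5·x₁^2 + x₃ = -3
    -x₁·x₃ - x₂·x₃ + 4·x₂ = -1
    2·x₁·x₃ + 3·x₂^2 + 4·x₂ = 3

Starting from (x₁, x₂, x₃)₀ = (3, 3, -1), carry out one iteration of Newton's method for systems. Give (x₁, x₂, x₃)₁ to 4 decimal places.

(1.6127, 1.1338, 0.3803)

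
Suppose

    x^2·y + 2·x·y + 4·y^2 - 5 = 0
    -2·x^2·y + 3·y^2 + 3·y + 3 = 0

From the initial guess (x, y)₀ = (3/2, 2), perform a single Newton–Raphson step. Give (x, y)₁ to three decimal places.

(1.581, 0.950)

At (3/2, 2): F = (21.500, 12.000).
Jacobian J = [[2·x·y + 2·y, x^2 + 2·x + 8·y], [-4·x·y, -2·x^2 + 6·y + 3]].
At the point, J = [[10.000, 21.250], [-12.000, 10.500]] (det J = 360.000).
Solving J·Δ = −F gives Δ = (0.081, -1.050).
Then the next iterate is (x, y)₁ = (1.581, 0.950).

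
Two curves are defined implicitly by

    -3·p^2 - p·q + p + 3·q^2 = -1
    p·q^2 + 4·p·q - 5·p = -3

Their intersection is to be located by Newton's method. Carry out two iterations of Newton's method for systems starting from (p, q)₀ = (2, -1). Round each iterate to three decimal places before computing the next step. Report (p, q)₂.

(0.718, 0.171)

At (2, -1): F = (-4.000, -13.000).
Jacobian J = [[-6·p - q + 1, -p + 6·q], [q^2 + 4·q - 5, 2·p·q + 4·p]].
At the point, J = [[-10.000, -8.000], [-8.000, 4.000]] (det J = -104.000).
Solving J·Δ = −F gives Δ = (-1.154, 0.942).
Then the next iterate is (p, q)₁ = (0.846, -0.058).
Round to (0.846, -0.058) and repeat: F = (-0.24199, -1.42343), J = [[-4.018, -1.194], [-5.22864, 3.28586]].
Δ = (-0.128, 0.229), so (p, q)₂ = (0.718, 0.171).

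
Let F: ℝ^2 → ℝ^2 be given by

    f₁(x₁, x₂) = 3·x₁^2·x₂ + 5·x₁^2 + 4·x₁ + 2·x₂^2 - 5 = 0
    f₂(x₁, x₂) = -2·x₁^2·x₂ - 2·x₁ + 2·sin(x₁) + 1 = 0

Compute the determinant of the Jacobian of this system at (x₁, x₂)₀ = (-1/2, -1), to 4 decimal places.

J = [[6·x₁·x₂ + 10·x₁ + 4, 3·x₁^2 + 4·x₂], [-4·x₁·x₂ + 2·cos(x₁) - 2, -2·x₁^2]].
At the point, J = [[2.0000, -3.2500], [-2.244835, -0.5000]].
det J = -8.2957.

-8.2957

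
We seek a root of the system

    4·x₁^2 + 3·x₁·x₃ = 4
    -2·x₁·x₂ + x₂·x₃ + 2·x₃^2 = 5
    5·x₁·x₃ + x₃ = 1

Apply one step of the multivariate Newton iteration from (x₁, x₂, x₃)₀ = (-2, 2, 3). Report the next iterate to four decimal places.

(-1.2549, 2.3072, 1.1307)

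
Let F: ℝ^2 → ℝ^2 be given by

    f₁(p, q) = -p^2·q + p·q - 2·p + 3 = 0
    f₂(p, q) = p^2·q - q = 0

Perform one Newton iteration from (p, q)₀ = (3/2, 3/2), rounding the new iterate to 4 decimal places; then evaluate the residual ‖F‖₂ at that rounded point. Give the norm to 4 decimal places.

0.0000

At (3/2, 3/2): F = (-1.1250, 1.8750).
Jacobian J = [[-2·p·q + q - 2, -p^2 + p], [2·p·q, p^2 - 1]].
At the point, J = [[-5.0000, -0.7500], [4.5000, 1.2500]] (det J = -2.8750).
Solving J·Δ = −F gives Δ = (0.0000, -1.5000).
Then the next iterate is (p, q)₁ = (1.5000, 0.0000).
Re-evaluating at (1.5000, 0.0000): F = (0.0000, 0.0000), so ‖F‖₂ = 0.0000.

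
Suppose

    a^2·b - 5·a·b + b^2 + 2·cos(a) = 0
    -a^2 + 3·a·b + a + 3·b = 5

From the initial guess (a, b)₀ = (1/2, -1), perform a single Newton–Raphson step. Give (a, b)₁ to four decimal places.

(18.4532, 13.0243)

At (1/2, -1): F = (5.005165, -9.2500).
Jacobian J = [[2·a·b - 5·b - 2·sin(a), a^2 - 5·a + 2·b], [-2·a + 3·b + 1, 3·a + 3]].
At the point, J = [[3.041149, -4.2500], [-3.0000, 4.5000]] (det J = 0.935170).
Solving J·Δ = −F gives Δ = (17.9532, 14.0243).
Then the next iterate is (a, b)₁ = (18.4532, 13.0243).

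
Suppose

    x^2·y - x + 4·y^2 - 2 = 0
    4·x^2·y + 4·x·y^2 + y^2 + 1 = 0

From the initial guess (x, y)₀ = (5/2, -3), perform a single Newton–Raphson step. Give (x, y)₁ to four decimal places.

(2.8435, -2.5913)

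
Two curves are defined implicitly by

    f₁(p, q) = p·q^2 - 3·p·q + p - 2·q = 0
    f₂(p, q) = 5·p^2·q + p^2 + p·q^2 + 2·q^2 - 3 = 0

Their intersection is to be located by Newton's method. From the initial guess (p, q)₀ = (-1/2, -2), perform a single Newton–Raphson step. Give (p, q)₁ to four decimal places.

At (-1/2, -2): F = (-1.5000, 0.7500).
Jacobian J = [[q^2 - 3·q + 1, 2·p·q - 3·p - 2], [10·p·q + 2·p + q^2, 5·p^2 + 2·p·q + 4·q]].
At the point, J = [[11.0000, 1.5000], [13.0000, -4.7500]] (det J = -71.7500).
Solving J·Δ = −F gives Δ = (0.0836, 0.3868).
Then the next iterate is (p, q)₁ = (-0.4164, -1.6132).

(-0.4164, -1.6132)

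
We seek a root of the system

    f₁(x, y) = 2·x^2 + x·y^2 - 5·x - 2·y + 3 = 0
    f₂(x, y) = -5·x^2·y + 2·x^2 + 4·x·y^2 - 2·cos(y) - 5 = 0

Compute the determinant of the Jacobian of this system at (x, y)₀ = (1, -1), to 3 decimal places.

72.000

J = [[4·x + y^2 - 5, 2·x·y - 2], [-10·x·y + 4·x + 4·y^2, -5·x^2 + 8·x·y + 2·sin(y)]].
At the point, J = [[0.000, -4.000], [18.000, -14.68294]].
det J = 72.000.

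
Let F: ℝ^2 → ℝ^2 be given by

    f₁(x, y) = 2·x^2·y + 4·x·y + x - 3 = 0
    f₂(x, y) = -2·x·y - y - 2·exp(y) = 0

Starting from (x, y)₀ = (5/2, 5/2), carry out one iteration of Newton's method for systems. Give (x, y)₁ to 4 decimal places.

(1.6769, 1.3391)

At (5/2, 5/2): F = (55.7500, -39.364988).
Jacobian J = [[4·x·y + 4·y + 1, 2·x^2 + 4·x], [-2·y, -2·x - 2·exp(y) - 1]].
At the point, J = [[36.0000, 22.5000], [-5.0000, -30.364988]] (det J = -980.639565).
Solving J·Δ = −F gives Δ = (-0.8231, -1.1609).
Then the next iterate is (x, y)₁ = (1.6769, 1.3391).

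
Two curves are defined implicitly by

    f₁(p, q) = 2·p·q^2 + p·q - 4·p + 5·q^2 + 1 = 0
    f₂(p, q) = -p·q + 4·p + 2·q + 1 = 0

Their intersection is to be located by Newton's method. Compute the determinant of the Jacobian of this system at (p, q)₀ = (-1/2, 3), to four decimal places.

J = [[2·q^2 + q - 4, 4·p·q + p + 10·q], [-q + 4, -p + 2]].
At the point, J = [[17.0000, 23.5000], [1.0000, 2.5000]].
det J = 19.0000.

19.0000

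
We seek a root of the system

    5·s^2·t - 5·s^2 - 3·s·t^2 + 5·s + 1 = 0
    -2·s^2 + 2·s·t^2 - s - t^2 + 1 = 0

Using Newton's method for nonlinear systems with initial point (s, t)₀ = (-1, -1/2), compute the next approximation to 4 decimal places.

(-0.3941, -0.9569)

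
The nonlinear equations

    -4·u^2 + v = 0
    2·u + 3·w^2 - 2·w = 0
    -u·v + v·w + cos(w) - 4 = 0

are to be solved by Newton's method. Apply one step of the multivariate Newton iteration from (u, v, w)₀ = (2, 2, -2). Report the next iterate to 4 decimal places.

At (2, 2, -2): F = (-14.0000, 20.0000, -12.416147).
Jacobian J = [[-8·u, 1, 0], [2, 0, 6·w - 2], [-v, -u + w, v - sin(w)]].
At the point, J = [[-16.0000, 1.0000, 0.0000], [2.0000, 0.0000, -14.0000], [-2.0000, -4.0000, 2.909297]] (det J = 918.181405).
Solving J·Δ = −F gives Δ = (-0.9798, -1.6769, 1.2886).
Then the next iterate is (u, v, w)₁ = (1.0202, 0.3231, -0.7114).

(1.0202, 0.3231, -0.7114)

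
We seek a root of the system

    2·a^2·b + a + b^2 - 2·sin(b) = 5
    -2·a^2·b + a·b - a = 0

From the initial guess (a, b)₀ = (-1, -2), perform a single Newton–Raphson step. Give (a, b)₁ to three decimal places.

(-0.480, -1.573)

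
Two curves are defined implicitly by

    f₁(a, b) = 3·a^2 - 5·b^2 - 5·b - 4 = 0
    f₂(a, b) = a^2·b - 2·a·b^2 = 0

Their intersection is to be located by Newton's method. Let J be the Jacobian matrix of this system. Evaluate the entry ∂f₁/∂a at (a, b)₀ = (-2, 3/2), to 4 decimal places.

-12.0000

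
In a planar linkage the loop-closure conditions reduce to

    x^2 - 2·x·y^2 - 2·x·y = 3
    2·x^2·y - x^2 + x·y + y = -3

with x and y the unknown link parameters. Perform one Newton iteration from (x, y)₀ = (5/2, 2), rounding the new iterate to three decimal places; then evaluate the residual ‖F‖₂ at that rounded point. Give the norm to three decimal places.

12.870

At (5/2, 2): F = (-26.750, 28.750).
Jacobian J = [[2·x - 2·y^2 - 2·y, -4·x·y - 2·x], [4·x·y - 2·x + y, 2·x^2 + x + 1]].
At the point, J = [[-7.000, -25.000], [17.000, 16.000]] (det J = 313.000).
Solving J·Δ = −F gives Δ = (-0.929, -0.810).
Then the next iterate is (x, y)₁ = (1.571, 1.190).
Re-evaluating at (1.571, 1.190): F = (-8.72033, 9.46539), so ‖F‖₂ = 12.870.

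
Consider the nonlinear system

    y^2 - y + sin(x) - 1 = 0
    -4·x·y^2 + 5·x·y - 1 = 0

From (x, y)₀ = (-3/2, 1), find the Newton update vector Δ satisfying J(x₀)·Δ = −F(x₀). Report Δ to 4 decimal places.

(-9.5187, 2.6708)

At (-3/2, 1): F = (-1.997495, -2.5000).
Jacobian J = [[cos(x), 2·y - 1], [-4·y^2 + 5·y, -8·x·y + 5·x]].
At the point, J = [[0.070737, 1.0000], [1.0000, 4.5000]] (det J = -0.681683).
Solving J·Δ = −F gives Δ = (-9.5187, 2.6708).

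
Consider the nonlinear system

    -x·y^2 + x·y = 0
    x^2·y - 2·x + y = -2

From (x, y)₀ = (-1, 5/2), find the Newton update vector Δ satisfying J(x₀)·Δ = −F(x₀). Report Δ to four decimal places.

At (-1, 5/2): F = (3.7500, 9.0000).
Jacobian J = [[-y^2 + y, -2·x·y + x], [2·x·y - 2, x^2 + 1]].
At the point, J = [[-3.7500, 4.0000], [-7.0000, 2.0000]] (det J = 20.5000).
Solving J·Δ = −F gives Δ = (1.3902, 0.3659).

(1.3902, 0.3659)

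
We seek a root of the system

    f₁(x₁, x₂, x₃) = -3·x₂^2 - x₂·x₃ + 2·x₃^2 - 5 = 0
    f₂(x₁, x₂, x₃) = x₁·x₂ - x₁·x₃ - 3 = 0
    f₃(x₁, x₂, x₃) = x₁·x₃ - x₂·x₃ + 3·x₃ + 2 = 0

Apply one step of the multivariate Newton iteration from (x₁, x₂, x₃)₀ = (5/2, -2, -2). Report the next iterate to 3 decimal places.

(-5.056, -1.275, -2.475)

At (5/2, -2, -2): F = (-13.000, -3.000, -13.000).
Jacobian J = [[0, -6·x₂ - x₃, -x₂ + 4·x₃], [x₂ - x₃, x₁, -x₁], [x₃, -x₃, x₁ - x₂ + 3]].
At the point, J = [[0.000, 14.000, -6.000], [0.000, 2.500, -2.500], [-2.000, 2.000, 7.500]] (det J = 40.000).
Solving J·Δ = −F gives Δ = (-7.556, 0.725, -0.475).
Then the next iterate is (x₁, x₂, x₃)₁ = (-5.056, -1.275, -2.475).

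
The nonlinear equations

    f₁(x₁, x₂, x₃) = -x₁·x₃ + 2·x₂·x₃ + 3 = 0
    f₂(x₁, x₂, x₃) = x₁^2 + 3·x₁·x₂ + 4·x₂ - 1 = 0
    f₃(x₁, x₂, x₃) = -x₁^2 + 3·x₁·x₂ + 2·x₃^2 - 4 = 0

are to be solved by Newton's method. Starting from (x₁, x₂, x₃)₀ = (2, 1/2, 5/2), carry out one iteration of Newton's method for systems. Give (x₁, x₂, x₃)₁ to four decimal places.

(1.4460, 0.0047, 1.9087)

At (2, 1/2, 5/2): F = (0.5000, 8.0000, 7.5000).
Jacobian J = [[-x₃, 2·x₃, -x₁ + 2·x₂], [2·x₁ + 3·x₂, 3·x₁ + 4, 0], [-2·x₁ + 3·x₂, 3·x₁, 4·x₃]].
At the point, J = [[-2.5000, 5.0000, -1.0000], [5.5000, 10.0000, 0.0000], [-2.5000, 6.0000, 10.0000]] (det J = -583.0000).
Solving J·Δ = −F gives Δ = (-0.5540, -0.4953, -0.5913).
Then the next iterate is (x₁, x₂, x₃)₁ = (1.4460, 0.0047, 1.9087).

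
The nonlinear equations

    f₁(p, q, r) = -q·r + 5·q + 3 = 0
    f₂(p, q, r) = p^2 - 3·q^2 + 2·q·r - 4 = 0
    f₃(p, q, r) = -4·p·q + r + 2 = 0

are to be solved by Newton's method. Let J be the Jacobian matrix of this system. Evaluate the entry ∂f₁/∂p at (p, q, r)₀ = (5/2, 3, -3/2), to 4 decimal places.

0.0000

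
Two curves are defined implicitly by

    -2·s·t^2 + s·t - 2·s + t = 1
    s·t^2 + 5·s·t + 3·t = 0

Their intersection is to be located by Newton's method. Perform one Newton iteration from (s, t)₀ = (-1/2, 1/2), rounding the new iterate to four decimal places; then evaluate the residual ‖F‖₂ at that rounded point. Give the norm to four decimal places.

0.1532

At (-1/2, 1/2): F = (0.5000, 0.1250).
Jacobian J = [[-2·t^2 + t - 2, -4·s·t + s + 1], [t^2 + 5·t, 2·s·t + 5·s + 3]].
At the point, J = [[-2.0000, 1.5000], [2.7500, 0.0000]] (det J = -4.1250).
Solving J·Δ = −F gives Δ = (-0.0455, -0.3939).
Then the next iterate is (s, t)₁ = (-0.5455, 0.1061).
Re-evaluating at (-0.5455, 0.1061): F = (0.151504, 0.022771), so ‖F‖₂ = 0.1532.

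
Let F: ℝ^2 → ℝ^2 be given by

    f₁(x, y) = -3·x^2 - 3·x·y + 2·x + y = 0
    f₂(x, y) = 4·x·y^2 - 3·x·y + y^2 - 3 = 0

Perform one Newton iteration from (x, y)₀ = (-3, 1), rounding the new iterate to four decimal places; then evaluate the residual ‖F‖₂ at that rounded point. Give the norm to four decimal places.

6.1155

At (-3, 1): F = (-23.0000, -5.0000).
Jacobian J = [[-6·x - 3·y + 2, -3·x + 1], [4·y^2 - 3·y, 8·x·y - 3·x + 2·y]].
At the point, J = [[17.0000, 10.0000], [1.0000, -13.0000]] (det J = -231.0000).
Solving J·Δ = −F gives Δ = (1.5108, -0.2684).
Then the next iterate is (x, y)₁ = (-1.4892, 0.7316).
Re-evaluating at (-1.4892, 0.7316): F = (-5.631454, -2.384574), so ‖F‖₂ = 6.1155.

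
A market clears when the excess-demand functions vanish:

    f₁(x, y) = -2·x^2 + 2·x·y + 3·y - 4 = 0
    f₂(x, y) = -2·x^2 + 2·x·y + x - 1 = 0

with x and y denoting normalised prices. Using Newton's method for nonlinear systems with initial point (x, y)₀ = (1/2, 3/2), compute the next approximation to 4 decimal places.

(0.4286, 1.1429)

At (1/2, 3/2): F = (1.5000, 0.5000).
Jacobian J = [[-4·x + 2·y, 2·x + 3], [-4·x + 2·y + 1, 2·x]].
At the point, J = [[1.0000, 4.0000], [2.0000, 1.0000]] (det J = -7.0000).
Solving J·Δ = −F gives Δ = (-0.0714, -0.3571).
Then the next iterate is (x, y)₁ = (0.4286, 1.1429).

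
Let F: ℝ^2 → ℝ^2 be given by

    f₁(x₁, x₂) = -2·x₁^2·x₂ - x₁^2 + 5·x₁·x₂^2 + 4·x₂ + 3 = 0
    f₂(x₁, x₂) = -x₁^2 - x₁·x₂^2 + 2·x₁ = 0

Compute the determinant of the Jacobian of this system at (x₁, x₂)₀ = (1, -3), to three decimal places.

78.000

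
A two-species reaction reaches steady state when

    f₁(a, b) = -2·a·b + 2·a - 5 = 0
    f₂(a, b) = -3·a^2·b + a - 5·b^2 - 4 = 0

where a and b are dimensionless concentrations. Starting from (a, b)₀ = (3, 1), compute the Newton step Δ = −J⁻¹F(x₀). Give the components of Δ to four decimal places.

(-0.1275, -0.8333)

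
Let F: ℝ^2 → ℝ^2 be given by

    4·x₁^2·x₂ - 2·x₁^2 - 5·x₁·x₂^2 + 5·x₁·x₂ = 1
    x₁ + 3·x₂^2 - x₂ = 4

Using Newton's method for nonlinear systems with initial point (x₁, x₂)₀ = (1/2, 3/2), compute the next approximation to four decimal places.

(1.8333, 1.1146)

At (1/2, 3/2): F = (-1.8750, 1.7500).
Jacobian J = [[8·x₁·x₂ - 4·x₁ - 5·x₂^2 + 5·x₂, 4·x₁^2 - 10·x₁·x₂ + 5·x₁], [1, 6·x₂ - 1]].
At the point, J = [[0.2500, -4.0000], [1.0000, 8.0000]] (det J = 6.0000).
Solving J·Δ = −F gives Δ = (1.3333, -0.3854).
Then the next iterate is (x₁, x₂)₁ = (1.8333, 1.1146).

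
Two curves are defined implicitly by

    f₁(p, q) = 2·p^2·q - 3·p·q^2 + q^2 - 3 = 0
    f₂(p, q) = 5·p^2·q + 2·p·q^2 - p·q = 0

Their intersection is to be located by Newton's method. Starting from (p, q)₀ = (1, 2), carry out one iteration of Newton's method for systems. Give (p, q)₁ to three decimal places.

(0.889, 0.907)

At (1, 2): F = (-7.000, 16.000).
Jacobian J = [[4·p·q - 3·q^2, 2·p^2 - 6·p·q + 2·q], [10·p·q + 2·q^2 - q, 5·p^2 + 4·p·q - p]].
At the point, J = [[-4.000, -6.000], [26.000, 12.000]] (det J = 108.000).
Solving J·Δ = −F gives Δ = (-0.111, -1.093).
Then the next iterate is (p, q)₁ = (0.889, 0.907).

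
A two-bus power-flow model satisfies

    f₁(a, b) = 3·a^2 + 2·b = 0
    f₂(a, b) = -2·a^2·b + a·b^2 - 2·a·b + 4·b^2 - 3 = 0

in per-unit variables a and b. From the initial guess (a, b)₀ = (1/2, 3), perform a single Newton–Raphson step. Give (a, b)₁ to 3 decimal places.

At (1/2, 3): F = (6.750, 33.000).
Jacobian J = [[6·a, 2], [-4·a·b + b^2 - 2·b, -2·a^2 + 2·a·b - 2·a + 8·b]].
At the point, J = [[3.000, 2.000], [-3.000, 25.500]] (det J = 82.500).
Solving J·Δ = −F gives Δ = (-1.286, -1.445).
Then the next iterate is (a, b)₁ = (-0.786, 1.555).

(-0.786, 1.555)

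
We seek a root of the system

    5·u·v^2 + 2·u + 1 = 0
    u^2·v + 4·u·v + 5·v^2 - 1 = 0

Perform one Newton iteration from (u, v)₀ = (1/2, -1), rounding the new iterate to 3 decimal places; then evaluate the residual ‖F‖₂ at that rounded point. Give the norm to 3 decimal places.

1.619

At (1/2, -1): F = (4.500, 1.750).
Jacobian J = [[5·v^2 + 2, 10·u·v], [2·u·v + 4·v, u^2 + 4·u + 10·v]].
At the point, J = [[7.000, -5.000], [-5.000, -7.750]] (det J = -79.250).
Solving J·Δ = −F gives Δ = (-0.330, 0.438).
Then the next iterate is (u, v)₁ = (0.170, -0.562).
Re-evaluating at (0.170, -0.562): F = (1.60847, 0.18082), so ‖F‖₂ = 1.619.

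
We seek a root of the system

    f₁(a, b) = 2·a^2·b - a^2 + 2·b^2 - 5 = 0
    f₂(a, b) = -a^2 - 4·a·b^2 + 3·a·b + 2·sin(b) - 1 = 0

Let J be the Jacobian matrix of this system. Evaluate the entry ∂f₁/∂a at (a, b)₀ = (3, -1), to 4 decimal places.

-18.0000

∂f₁/∂a = 4·a·b - 2·a.
At (3, -1) this is -18.0000.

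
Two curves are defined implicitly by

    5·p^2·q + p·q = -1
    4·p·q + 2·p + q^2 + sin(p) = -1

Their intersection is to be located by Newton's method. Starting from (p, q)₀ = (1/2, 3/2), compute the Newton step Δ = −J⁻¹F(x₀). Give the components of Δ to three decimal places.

At (1/2, 3/2): F = (3.625, 7.72943).
Jacobian J = [[10·p·q + q, 5·p^2 + p], [4·q + cos(p) + 2, 4·p + 2·q]].
At the point, J = [[9.000, 1.750], [8.87758, 5.000]] (det J = 29.46423).
Solving J·Δ = −F gives Δ = (-0.156, -1.269).

(-0.156, -1.269)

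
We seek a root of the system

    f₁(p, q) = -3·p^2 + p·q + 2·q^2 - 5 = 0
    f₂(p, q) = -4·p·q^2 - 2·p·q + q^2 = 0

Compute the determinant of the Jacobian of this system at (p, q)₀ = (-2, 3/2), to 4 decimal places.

466.5000

J = [[-6·p + q, p + 4·q], [-4·q^2 - 2·q, -8·p·q - 2·p + 2·q]].
At the point, J = [[13.5000, 4.0000], [-12.0000, 31.0000]].
det J = 466.5000.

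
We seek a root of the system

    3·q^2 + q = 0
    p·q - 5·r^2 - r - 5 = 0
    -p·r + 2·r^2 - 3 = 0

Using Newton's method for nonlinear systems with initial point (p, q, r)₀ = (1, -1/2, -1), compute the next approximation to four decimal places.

At (1, -1/2, -1): F = (0.2500, -9.5000, 0.0000).
Jacobian J = [[0, 6·q + 1, 0], [q, p, -10·r - 1], [-r, 0, -p + 4·r]].
At the point, J = [[0.0000, -2.0000, 0.0000], [-0.5000, 1.0000, 9.0000], [1.0000, 0.0000, -5.0000]] (det J = -13.0000).
Solving J·Δ = −F gives Δ = (7.2115, 0.1250, 1.4423).
Then the next iterate is (p, q, r)₁ = (8.2115, -0.3750, 0.4423).

(8.2115, -0.3750, 0.4423)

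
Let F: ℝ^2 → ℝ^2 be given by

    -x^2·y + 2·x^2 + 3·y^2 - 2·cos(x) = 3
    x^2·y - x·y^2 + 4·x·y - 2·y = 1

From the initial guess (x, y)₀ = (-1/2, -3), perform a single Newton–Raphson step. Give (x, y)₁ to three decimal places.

(-0.116, -1.838)

At (-1/2, -3): F = (23.49483, 14.750).
Jacobian J = [[-2·x·y + 4·x + 2·sin(x), -x^2 + 6·y], [2·x·y - y^2 + 4·y, x^2 - 2·x·y + 4·x - 2]].
At the point, J = [[-5.95885, -18.250], [-18.000, -6.750]] (det J = -288.27776).
Solving J·Δ = −F gives Δ = (0.384, 1.162).
Then the next iterate is (x, y)₁ = (-0.116, -1.838).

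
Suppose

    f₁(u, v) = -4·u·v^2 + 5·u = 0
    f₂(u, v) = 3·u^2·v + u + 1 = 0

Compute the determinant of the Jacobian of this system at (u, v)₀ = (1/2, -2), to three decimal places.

31.750

J = [[-4·v^2 + 5, -8·u·v], [6·u·v + 1, 3·u^2]].
At the point, J = [[-11.000, 8.000], [-5.000, 0.750]].
det J = 31.750.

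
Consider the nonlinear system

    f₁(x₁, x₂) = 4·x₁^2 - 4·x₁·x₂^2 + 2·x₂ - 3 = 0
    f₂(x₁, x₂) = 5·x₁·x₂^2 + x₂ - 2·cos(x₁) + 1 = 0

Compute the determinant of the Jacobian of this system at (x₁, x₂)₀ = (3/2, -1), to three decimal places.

J = [[8·x₁ - 4·x₂^2, -8·x₁·x₂ + 2], [5·x₂^2 + 2·sin(x₁), 10·x₁·x₂ + 1]].
At the point, J = [[8.000, 14.000], [6.99499, -14.000]].
det J = -209.930.

-209.930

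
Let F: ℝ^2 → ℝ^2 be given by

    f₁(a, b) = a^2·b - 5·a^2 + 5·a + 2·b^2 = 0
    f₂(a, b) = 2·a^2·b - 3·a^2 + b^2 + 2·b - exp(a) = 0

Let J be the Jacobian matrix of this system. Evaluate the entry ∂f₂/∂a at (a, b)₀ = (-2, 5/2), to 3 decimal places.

-8.135

∂f₂/∂a = 4·a·b - 6·a - exp(a).
At (-2, 5/2) this is -8.135.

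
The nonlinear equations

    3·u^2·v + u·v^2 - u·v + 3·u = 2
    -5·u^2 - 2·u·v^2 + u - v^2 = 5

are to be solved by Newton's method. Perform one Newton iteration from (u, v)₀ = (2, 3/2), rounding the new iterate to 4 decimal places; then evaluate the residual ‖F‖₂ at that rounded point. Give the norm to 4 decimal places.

At (2, 3/2): F = (23.5000, -34.2500).
Jacobian J = [[6·u·v + v^2 - v + 3, 3·u^2 + 2·u·v - u], [-10·u - 2·v^2 + 1, -4·u·v - 2·v]].
At the point, J = [[21.7500, 16.0000], [-23.5000, -15.0000]] (det J = 49.7500).
Solving J·Δ = −F gives Δ = (-3.9296, 3.8731).
Then the next iterate is (u, v)₁ = (-1.9296, 5.3731).
Re-evaluating at (-1.9296, 5.3731): F = (6.889084, 56.999305), so ‖F‖₂ = 57.4141.

57.4141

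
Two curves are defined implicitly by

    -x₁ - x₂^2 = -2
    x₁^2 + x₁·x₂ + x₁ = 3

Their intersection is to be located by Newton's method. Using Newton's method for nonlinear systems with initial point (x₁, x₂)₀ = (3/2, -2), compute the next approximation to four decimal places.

(1.8947, -1.0263)

At (3/2, -2): F = (-3.5000, -2.2500).
Jacobian J = [[-1, -2·x₂], [2·x₁ + x₂ + 1, x₁]].
At the point, J = [[-1.0000, 4.0000], [2.0000, 1.5000]] (det J = -9.5000).
Solving J·Δ = −F gives Δ = (0.3947, 0.9737).
Then the next iterate is (x₁, x₂)₁ = (1.8947, -1.0263).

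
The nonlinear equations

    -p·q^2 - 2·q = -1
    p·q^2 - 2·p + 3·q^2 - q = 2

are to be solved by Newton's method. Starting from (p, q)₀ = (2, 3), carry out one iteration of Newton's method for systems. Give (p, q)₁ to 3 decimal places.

(1.000, 2.000)

At (2, 3): F = (-23.000, 36.000).
Jacobian J = [[-q^2, -2·p·q - 2], [q^2 - 2, 2·p·q + 6·q - 1]].
At the point, J = [[-9.000, -14.000], [7.000, 29.000]] (det J = -163.000).
Solving J·Δ = −F gives Δ = (-1.000, -1.000).
Then the next iterate is (p, q)₁ = (1.000, 2.000).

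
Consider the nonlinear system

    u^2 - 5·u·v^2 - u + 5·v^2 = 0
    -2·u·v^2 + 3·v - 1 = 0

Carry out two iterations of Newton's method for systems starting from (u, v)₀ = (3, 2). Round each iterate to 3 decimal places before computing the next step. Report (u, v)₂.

(-60.335, -17.318)

At (3, 2): F = (-34.000, -19.000).
Jacobian J = [[2·u - 5·v^2 - 1, -10·u·v + 10·v], [-2·v^2, -4·u·v + 3]].
At the point, J = [[-15.000, -40.000], [-8.000, -21.000]] (det J = -5.000).
Solving J·Δ = −F gives Δ = (-9.200, 2.600).
Then the next iterate is (u, v)₁ = (-6.200, 4.600).
Round to (-6.200, 4.600) and repeat: F = (806.400, 275.184), J = [[-119.200, 331.200], [-42.320, 117.080]].
Δ = (-54.135, -21.918), so (u, v)₂ = (-60.335, -17.318).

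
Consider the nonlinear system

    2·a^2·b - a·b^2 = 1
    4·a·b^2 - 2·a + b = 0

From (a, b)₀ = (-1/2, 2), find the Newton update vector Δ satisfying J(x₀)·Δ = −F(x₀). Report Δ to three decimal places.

At (-1/2, 2): F = (2.000, -5.000).
Jacobian J = [[4·a·b - b^2, 2·a^2 - 2·a·b], [4·b^2 - 2, 8·a·b + 1]].
At the point, J = [[-8.000, 2.500], [14.000, -7.000]] (det J = 21.000).
Solving J·Δ = −F gives Δ = (0.071, -0.571).

(0.071, -0.571)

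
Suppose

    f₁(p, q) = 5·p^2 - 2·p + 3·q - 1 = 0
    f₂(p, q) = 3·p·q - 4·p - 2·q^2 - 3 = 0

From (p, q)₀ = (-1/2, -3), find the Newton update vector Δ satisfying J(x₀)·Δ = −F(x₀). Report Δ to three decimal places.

(-1.098, 0.022)

At (-1/2, -3): F = (-7.750, -14.500).
Jacobian J = [[10·p - 2, 3], [3·q - 4, 3·p - 4·q]].
At the point, J = [[-7.000, 3.000], [-13.000, 10.500]] (det J = -34.500).
Solving J·Δ = −F gives Δ = (-1.098, 0.022).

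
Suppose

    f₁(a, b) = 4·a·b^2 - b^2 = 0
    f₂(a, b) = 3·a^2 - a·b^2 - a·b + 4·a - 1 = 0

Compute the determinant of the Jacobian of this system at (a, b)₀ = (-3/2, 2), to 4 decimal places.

-188.0000

J = [[4·b^2, 8·a·b - 2·b], [6·a - b^2 - b + 4, -2·a·b - a]].
At the point, J = [[16.0000, -28.0000], [-11.0000, 7.5000]].
det J = -188.0000.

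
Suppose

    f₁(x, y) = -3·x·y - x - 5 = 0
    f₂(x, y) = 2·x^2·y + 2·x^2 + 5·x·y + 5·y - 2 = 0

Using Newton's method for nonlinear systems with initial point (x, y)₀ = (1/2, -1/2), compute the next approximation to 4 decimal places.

(26.9286, 5.1429)

At (1/2, -1/2): F = (-4.7500, -5.5000).
Jacobian J = [[-3·y - 1, -3·x], [4·x·y + 4·x + 5·y, 2·x^2 + 5·x + 5]].
At the point, J = [[0.5000, -1.5000], [-1.5000, 8.0000]] (det J = 1.7500).
Solving J·Δ = −F gives Δ = (26.4286, 5.6429).
Then the next iterate is (x, y)₁ = (26.9286, 5.1429).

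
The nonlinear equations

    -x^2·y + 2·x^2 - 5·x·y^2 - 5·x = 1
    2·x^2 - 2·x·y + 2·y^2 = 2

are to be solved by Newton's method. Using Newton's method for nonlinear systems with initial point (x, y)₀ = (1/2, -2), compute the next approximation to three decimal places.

At (1/2, -2): F = (-12.500, 8.500).
Jacobian J = [[-2·x·y + 4·x - 5·y^2 - 5, -x^2 - 10·x·y], [4·x - 2·y, -2·x + 4·y]].
At the point, J = [[-21.000, 9.750], [6.000, -9.000]] (det J = 130.500).
Solving J·Δ = −F gives Δ = (-0.227, 0.793).
Then the next iterate is (x, y)₁ = (0.273, -1.207).

(0.273, -1.207)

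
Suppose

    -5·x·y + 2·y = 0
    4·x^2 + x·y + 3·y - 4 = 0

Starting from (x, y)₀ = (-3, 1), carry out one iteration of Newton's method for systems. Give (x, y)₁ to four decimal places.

(-1.6087, 0.4092)

At (-3, 1): F = (17.0000, 32.0000).
Jacobian J = [[-5·y, -5·x + 2], [8·x + y, x + 3]].
At the point, J = [[-5.0000, 17.0000], [-23.0000, 0.0000]] (det J = 391.0000).
Solving J·Δ = −F gives Δ = (1.3913, -0.5908).
Then the next iterate is (x, y)₁ = (-1.6087, 0.4092).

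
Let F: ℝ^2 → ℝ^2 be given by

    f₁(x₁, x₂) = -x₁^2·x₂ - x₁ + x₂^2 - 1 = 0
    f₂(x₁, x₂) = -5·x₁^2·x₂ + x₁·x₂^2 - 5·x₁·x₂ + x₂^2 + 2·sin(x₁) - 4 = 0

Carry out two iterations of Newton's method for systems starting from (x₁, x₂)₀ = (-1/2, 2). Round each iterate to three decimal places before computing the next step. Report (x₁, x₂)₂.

(-1.204, 0.252)

At (-1/2, 2): F = (3.000, -0.45885).
Jacobian J = [[-2·x₁·x₂ - 1, -x₁^2 + 2·x₂], [-10·x₁·x₂ + x₂^2 - 5·x₂ + 2·cos(x₁), -5·x₁^2 + 2·x₁·x₂ - 5·x₁ + 2·x₂]].
At the point, J = [[1.000, 3.750], [5.75517, 3.250]] (det J = -18.33187).
Solving J·Δ = −F gives Δ = (0.626, -0.967).
Then the next iterate is (x₁, x₂)₁ = (0.126, 1.033).
Round to (0.126, 1.033) and repeat: F = (-0.07531, -3.27991), J = [[-1.26032, 2.05012], [-3.41535, 1.61694]].
Δ = (-1.330, -0.781), so (x₁, x₂)₂ = (-1.204, 0.252).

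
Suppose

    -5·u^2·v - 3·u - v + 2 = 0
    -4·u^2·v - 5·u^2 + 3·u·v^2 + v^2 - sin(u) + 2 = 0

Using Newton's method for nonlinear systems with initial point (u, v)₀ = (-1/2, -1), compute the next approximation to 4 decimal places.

(-1.0539, 3.5249)

At (-1/2, -1): F = (5.7500, 1.729426).
Jacobian J = [[-10·u·v - 3, -5·u^2 - 1], [-8·u·v - 10·u + 3·v^2 - cos(u), -4·u^2 + 6·u·v + 2·v]].
At the point, J = [[-8.0000, -2.2500], [3.122417, 0.0000]] (det J = 7.025439).
Solving J·Δ = −F gives Δ = (-0.5539, 4.5249).
Then the next iterate is (u, v)₁ = (-1.0539, 3.5249).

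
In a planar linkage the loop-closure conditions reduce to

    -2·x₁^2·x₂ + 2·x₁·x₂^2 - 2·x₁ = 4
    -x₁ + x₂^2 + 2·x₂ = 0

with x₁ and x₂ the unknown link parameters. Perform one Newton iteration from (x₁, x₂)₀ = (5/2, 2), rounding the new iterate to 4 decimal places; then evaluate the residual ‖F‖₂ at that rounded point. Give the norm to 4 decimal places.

At (5/2, 2): F = (-14.0000, 5.5000).
Jacobian J = [[-4·x₁·x₂ + 2·x₂^2 - 2, -2·x₁^2 + 4·x₁·x₂], [-1, 2·x₂ + 2]].
At the point, J = [[-14.0000, 7.5000], [-1.0000, 6.0000]] (det J = -76.5000).
Solving J·Δ = −F gives Δ = (-1.6373, -1.1895).
Then the next iterate is (x₁, x₂)₁ = (0.8627, 0.8105).
Re-evaluating at (0.8627, 0.8105): F = (-5.798398, 1.415210), so ‖F‖₂ = 5.9686.

5.9686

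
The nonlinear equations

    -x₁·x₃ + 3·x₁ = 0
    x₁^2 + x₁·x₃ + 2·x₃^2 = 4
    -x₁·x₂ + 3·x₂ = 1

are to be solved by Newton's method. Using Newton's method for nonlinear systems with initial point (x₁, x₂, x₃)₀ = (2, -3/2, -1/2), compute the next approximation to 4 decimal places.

At (2, -3/2, -1/2): F = (7.0000, -0.5000, -2.5000).
Jacobian J = [[-x₃ + 3, 0, -x₁], [2·x₁ + x₃, 0, x₁ + 4·x₃], [-x₂, -x₁ + 3, 0]].
At the point, J = [[3.5000, 0.0000, -2.0000], [3.5000, 0.0000, 0.0000], [1.5000, 1.0000, 0.0000]] (det J = -7.0000).
Solving J·Δ = −F gives Δ = (0.1429, 2.2857, 3.7500).
Then the next iterate is (x₁, x₂, x₃)₁ = (2.1429, 0.7857, 3.2500).

(2.1429, 0.7857, 3.2500)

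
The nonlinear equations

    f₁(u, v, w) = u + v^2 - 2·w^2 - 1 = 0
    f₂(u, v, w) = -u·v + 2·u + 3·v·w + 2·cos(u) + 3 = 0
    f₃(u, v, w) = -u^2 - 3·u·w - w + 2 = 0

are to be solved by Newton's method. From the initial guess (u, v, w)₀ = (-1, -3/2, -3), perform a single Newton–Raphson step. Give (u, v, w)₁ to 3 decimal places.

(-0.853, -0.597, -1.307)

At (-1, -3/2, -3): F = (-17.750, 14.08060, -5.000).
Jacobian J = [[1, 2·v, -4·w], [-v - 2·sin(u) + 2, -u + 3·w, 3·v], [-2·u - 3·w, 0, -3·u - 1]].
At the point, J = [[1.000, -3.000, 12.000], [5.18294, -8.000, -4.500], [11.000, 0.000, 2.000]] (det J = 1219.59765).
Solving J·Δ = −F gives Δ = (0.147, 0.903, 1.693).
Then the next iterate is (u, v, w)₁ = (-0.853, -0.597, -1.307).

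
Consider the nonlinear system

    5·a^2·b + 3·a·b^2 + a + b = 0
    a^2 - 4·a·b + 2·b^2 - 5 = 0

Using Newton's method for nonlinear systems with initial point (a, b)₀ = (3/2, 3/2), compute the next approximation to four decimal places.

At (3/2, 3/2): F = (30.0000, -7.2500).
Jacobian J = [[10·a·b + 3·b^2 + 1, 5·a^2 + 6·a·b + 1], [2·a - 4·b, -4·a + 4·b]].
At the point, J = [[30.2500, 25.7500], [-3.0000, 0.0000]] (det J = 77.2500).
Solving J·Δ = −F gives Δ = (-2.4167, 1.6739).
Then the next iterate is (a, b)₁ = (-0.9167, 3.1739).

(-0.9167, 3.1739)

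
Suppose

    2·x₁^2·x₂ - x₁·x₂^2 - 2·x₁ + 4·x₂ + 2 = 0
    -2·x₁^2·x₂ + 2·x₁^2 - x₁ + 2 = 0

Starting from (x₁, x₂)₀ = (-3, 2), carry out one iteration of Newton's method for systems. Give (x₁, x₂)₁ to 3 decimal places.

At (-3, 2): F = (64.000, -13.000).
Jacobian J = [[4·x₁·x₂ - x₂^2 - 2, 2·x₁^2 - 2·x₁·x₂ + 4], [-4·x₁·x₂ + 4·x₁ - 1, -2·x₁^2]].
At the point, J = [[-30.000, 34.000], [11.000, -18.000]] (det J = 166.000).
Solving J·Δ = −F gives Δ = (4.277, 1.892).
Then the next iterate is (x₁, x₂)₁ = (1.277, 3.892).

(1.277, 3.892)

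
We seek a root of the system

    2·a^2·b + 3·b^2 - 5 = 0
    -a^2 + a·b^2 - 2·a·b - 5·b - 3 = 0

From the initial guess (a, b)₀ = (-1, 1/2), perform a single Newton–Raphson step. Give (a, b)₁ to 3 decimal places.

(-24.857, -8.393)

At (-1, 1/2): F = (-3.250, -5.750).
Jacobian J = [[4·a·b, 2·a^2 + 6·b], [-2·a + b^2 - 2·b, 2·a·b - 2·a - 5]].
At the point, J = [[-2.000, 5.000], [1.250, -4.000]] (det J = 1.750).
Solving J·Δ = −F gives Δ = (-23.857, -8.893).
Then the next iterate is (a, b)₁ = (-24.857, -8.393).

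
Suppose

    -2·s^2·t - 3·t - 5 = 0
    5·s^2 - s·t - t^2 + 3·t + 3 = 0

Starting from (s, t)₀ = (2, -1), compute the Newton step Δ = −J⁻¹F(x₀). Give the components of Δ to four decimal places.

(-0.9765, -0.1647)

At (2, -1): F = (6.0000, 21.0000).
Jacobian J = [[-4·s·t, -2·s^2 - 3], [10·s - t, -s - 2·t + 3]].
At the point, J = [[8.0000, -11.0000], [21.0000, 3.0000]] (det J = 255.0000).
Solving J·Δ = −F gives Δ = (-0.9765, -0.1647).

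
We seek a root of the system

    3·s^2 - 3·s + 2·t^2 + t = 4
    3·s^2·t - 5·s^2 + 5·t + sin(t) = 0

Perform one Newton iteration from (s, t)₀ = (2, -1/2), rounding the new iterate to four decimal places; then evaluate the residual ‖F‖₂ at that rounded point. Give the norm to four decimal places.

4.8932

At (2, -1/2): F = (2.0000, -28.979426).
Jacobian J = [[6·s - 3, 4·t + 1], [6·s·t - 10·s, 3·s^2 + cos(t) + 5]].
At the point, J = [[9.0000, -1.0000], [-26.0000, 17.877583]] (det J = 134.898243).
Solving J·Δ = −F gives Δ = (-0.0502, 1.5479).
Then the next iterate is (s, t)₁ = (1.9498, 1.0479).
Re-evaluating at (1.9498, 1.0479): F = (4.799849, -0.951256), so ‖F‖₂ = 4.8932.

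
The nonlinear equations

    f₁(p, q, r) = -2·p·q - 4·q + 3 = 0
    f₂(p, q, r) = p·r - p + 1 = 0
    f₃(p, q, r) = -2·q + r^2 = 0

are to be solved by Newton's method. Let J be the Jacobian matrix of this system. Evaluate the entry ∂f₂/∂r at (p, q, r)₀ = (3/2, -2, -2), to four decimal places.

1.5000

∂f₂/∂r = p.
At (3/2, -2, -2) this is 1.5000.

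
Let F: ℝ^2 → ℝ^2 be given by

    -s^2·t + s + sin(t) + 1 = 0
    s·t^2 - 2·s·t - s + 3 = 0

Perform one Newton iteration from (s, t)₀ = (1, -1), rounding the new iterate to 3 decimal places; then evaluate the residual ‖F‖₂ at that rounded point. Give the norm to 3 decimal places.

At (1, -1): F = (2.15853, 5.000).
Jacobian J = [[-2·s·t + 1, -s^2 + cos(t)], [t^2 - 2·t - 1, 2·s·t - 2·s]].
At the point, J = [[3.000, -0.45970], [2.000, -4.000]] (det J = -11.08060).
Solving J·Δ = −F gives Δ = (-0.572, 0.964).
Then the next iterate is (s, t)₁ = (0.428, -0.036).
Re-evaluating at (0.428, -0.036): F = (1.39860, 2.60337), so ‖F‖₂ = 2.955.

2.955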